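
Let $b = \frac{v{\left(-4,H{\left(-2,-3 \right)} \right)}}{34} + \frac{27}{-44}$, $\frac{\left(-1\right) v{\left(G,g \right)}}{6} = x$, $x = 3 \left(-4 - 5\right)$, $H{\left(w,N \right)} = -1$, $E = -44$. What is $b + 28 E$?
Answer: $- \frac{918431}{748} \approx -1227.8$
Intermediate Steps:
$x = -27$ ($x = 3 \left(-9\right) = -27$)
$v{\left(G,g \right)} = 162$ ($v{\left(G,g \right)} = \left(-6\right) \left(-27\right) = 162$)
$b = \frac{3105}{748}$ ($b = \frac{162}{34} + \frac{27}{-44} = 162 \cdot \frac{1}{34} + 27 \left(- \frac{1}{44}\right) = \frac{81}{17} - \frac{27}{44} = \frac{3105}{748} \approx 4.1511$)
$b + 28 E = \frac{3105}{748} + 28 \left(-44\right) = \frac{3105}{748} - 1232 = - \frac{918431}{748}$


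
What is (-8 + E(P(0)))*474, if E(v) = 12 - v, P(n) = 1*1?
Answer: 1422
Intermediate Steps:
P(n) = 1
(-8 + E(P(0)))*474 = (-8 + (12 - 1*1))*474 = (-8 + (12 - 1))*474 = (-8 + 11)*474 = 3*474 = 1422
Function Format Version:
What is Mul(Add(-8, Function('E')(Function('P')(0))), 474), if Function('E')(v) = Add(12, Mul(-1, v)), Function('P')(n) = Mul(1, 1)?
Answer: 1422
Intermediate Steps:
Function('P')(n) = 1
Mul(Add(-8, Function('E')(Function('P')(0))), 474) = Mul(Add(-8, Add(12, Mul(-1, 1))), 474) = Mul(Add(-8, Add(12, -1)), 474) = Mul(Add(-8, 11), 474) = Mul(3, 474) = 1422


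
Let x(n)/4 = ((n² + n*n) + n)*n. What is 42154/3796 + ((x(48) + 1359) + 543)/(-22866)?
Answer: -203064035/7233278 ≈ -28.074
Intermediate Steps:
x(n) = 4*n*(n + 2*n²) (x(n) = 4*(((n² + n*n) + n)*n) = 4*(((n² + n²) + n)*n) = 4*((2*n² + n)*n) = 4*((n + 2*n²)*n) = 4*(n*(n + 2*n²)) = 4*n*(n + 2*n²))
42154/3796 + ((x(48) + 1359) + 543)/(-22866) = 42154/3796 + ((48²*(4 + 8*48) + 1359) + 543)/(-22866) = 42154*(1/3796) + ((2304*(4 + 384) + 1359) + 543)*(-1/22866) = 21077/1898 + ((2304*388 + 1359) + 543)*(-1/22866) = 21077/1898 + ((893952 + 1359) + 543)*(-1/22866) = 21077/1898 + (895311 + 543)*(-1/22866) = 21077/1898 + 895854*(-1/22866) = 21077/1898 - 149309/3811 = -203064035/7233278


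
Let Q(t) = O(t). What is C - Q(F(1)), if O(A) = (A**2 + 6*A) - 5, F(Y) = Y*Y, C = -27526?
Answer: -27528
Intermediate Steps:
F(Y) = Y**2
O(A) = -5 + A**2 + 6*A
Q(t) = -5 + t**2 + 6*t
C - Q(F(1)) = -27526 - (-5 + (1**2)**2 + 6*1**2) = -27526 - (-5 + 1**2 + 6*1) = -27526 - (-5 + 1 + 6) = -27526 - 1*2 = -27526 - 2 = -27528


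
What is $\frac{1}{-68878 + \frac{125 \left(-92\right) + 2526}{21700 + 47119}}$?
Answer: $- \frac{68819}{4740124056} \approx -1.4518 \cdot 10^{-5}$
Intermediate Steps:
$\frac{1}{-68878 + \frac{125 \left(-92\right) + 2526}{21700 + 47119}} = \frac{1}{-68878 + \frac{-11500 + 2526}{68819}} = \frac{1}{-68878 - \frac{8974}{68819}} = \frac{1}{- \frac{4740124056}{68819}} = - \frac{68819}{4740124056}$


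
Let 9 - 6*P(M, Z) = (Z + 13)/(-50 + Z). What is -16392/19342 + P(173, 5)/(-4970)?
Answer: -1222478137/1441946100 ≈ -0.84780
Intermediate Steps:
P(M, Z) = 3/2 - (13 + Z)/(6*(-50 + Z)) (P(M, Z) = 3/2 - (Z + 13)/(6*(-50 + Z)) = 3/2 - (13 + Z)/(6*(-50 + Z)))
-16392/19342 + P(173, 5)/(-4970) = -16392/19342 + ((-463 + 8*5)/(6*(-50 + 5)))/(-4970) = -16392*1/19342 + ((⅙)*(-463 + 40)/(-45))*(-1/4970) = -8196/9671 + ((⅙)*(-1/45)*(-423))*(-1/4970) = -8196/9671 + (47/30)*(-1/4970) = -8196/9671 - 47/149100 = -1222478137/1441946100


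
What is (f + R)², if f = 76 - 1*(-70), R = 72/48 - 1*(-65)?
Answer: 180625/4 ≈ 45156.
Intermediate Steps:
R = 133/2 (R = 72*(1/48) + 65 = 3/2 + 65 = 133/2 ≈ 66.500)
f = 146 (f = 76 + 70 = 146)
(f + R)² = (146 + 133/2)² = (425/2)² = 180625/4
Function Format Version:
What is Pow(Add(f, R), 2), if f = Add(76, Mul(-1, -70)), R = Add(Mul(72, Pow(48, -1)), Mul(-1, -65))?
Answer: Rational(180625, 4) ≈ 45156.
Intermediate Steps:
R = Rational(133, 2) (R = Add(Mul(72, Rational(1, 48)), 65) = Add(Rational(3, 2), 65) = Rational(133, 2) ≈ 66.500)
f = 146 (f = Add(76, 70) = 146)
Pow(Add(f, R), 2) = Pow(Add(146, Rational(133, 2)), 2) = Pow(Rational(425, 2), 2) = Rational(180625, 4)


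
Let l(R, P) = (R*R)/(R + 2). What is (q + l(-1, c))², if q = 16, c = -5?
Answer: 289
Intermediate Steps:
l(R, P) = R²/(2 + R)
(q + l(-1, c))² = (16 + (-1)²/(2 - 1))² = (16 + 1/1)² = (16 + 1*1)² = (16 + 1)² = 17² = 289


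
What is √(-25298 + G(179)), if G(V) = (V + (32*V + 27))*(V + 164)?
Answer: 4*√125629 ≈ 1417.8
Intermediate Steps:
G(V) = (27 + 33*V)*(164 + V) (G(V) = (V + (27 + 32*V))*(164 + V) = (27 + 33*V)*(164 + V))
√(-25298 + G(179)) = √(-25298 + (4428 + 33*179² + 5439*179)) = √(-25298 + (4428 + 33*32041 + 973581)) = √(-25298 + (4428 + 1057353 + 973581)) = √(-25298 + 2035362) = √2010064 = 4*√125629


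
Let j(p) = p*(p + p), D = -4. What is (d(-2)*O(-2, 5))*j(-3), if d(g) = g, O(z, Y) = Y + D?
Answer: -36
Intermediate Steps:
O(z, Y) = -4 + Y (O(z, Y) = Y - 4 = -4 + Y)
j(p) = 2*p² (j(p) = p*(2*p) = 2*p²)
(d(-2)*O(-2, 5))*j(-3) = (-2*(-4 + 5))*(2*(-3)²) = (-2*1)*(2*9) = -2*18 = -36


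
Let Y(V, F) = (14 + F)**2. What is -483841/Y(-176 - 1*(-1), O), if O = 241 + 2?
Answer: -483841/66049 ≈ -7.3255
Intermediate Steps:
O = 243
-483841/Y(-176 - 1*(-1), O) = -483841/(14 + 243)**2 = -483841/(257**2) = -483841/66049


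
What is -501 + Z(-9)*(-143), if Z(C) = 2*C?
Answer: 2073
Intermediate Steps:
-501 + Z(-9)*(-143) = -501 + (2*(-9))*(-143) = -501 - 18*(-143) = -501 + 2574 = 2073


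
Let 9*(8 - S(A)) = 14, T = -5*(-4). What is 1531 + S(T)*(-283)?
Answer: -2635/9 ≈ -292.78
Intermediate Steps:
T = 20
S(A) = 58/9 (S(A) = 8 - ⅑*14 = 8 - 14/9 = 58/9)
1531 + S(T)*(-283) = 1531 + (58/9)*(-283) = 1531 - 16414/9 = -2635/9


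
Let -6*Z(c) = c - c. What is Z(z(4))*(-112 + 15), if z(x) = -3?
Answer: 0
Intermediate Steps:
Z(c) = 0 (Z(c) = -(c - c)/6 = -⅙*0 = 0)
Z(z(4))*(-112 + 15) = 0*(-112 + 15) = 0*(-97) = 0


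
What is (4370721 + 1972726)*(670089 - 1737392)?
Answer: -6770380013441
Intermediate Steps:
(4370721 + 1972726)*(670089 - 1737392) = 6343447*(-1067303) = -6770380013441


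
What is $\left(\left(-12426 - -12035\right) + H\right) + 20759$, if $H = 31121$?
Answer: $51489$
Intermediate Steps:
$\left(\left(-12426 - -12035\right) + H\right) + 20759 = \left(\left(-12426 - -12035\right) + 31121\right) + 20759 = \left(\left(-12426 + 12035\right) + 31121\right) + 20759 = \left(-391 + 31121\right) + 20759 = 30730 + 20759 = 51489$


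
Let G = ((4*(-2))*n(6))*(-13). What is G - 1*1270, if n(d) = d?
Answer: -646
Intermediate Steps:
G = 624 (G = ((4*(-2))*6)*(-13) = -8*6*(-13) = -48*(-13) = 624)
G - 1*1270 = 624 - 1*1270 = 624 - 1270 = -646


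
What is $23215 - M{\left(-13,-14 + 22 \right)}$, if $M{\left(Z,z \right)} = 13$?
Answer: $23202$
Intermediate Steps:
$23215 - M{\left(-13,-14 + 22 \right)} = 23215 - 13 = 23202$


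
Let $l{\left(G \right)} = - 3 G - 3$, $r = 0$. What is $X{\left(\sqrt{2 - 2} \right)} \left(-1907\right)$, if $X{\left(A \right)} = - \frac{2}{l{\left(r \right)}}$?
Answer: $- \frac{3814}{3} \approx -1271.3$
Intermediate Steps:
$l{\left(G \right)} = -3 - 3 G$
$X{\left(A \right)} = \frac{2}{3}$ ($X{\left(A \right)} = - \frac{2}{-3 - 0} = - \frac{2}{-3 + 0} = - \frac{2}{-3} = \left(-2\right) \left(- \frac{1}{3}\right) = \frac{2}{3}$)
$X{\left(\sqrt{2 - 2} \right)} \left(-1907\right) = \frac{2}{3} \left(-1907\right) = - \frac{3814}{3}$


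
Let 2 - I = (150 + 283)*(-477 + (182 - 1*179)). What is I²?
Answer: 42125099536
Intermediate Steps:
I = 205244 (I = 2 - (150 + 283)*(-477 + (182 - 1*179)) = 2 - 433*(-477 + (182 - 179)) = 2 - 433*(-477 + 3) = 2 - 433*(-474) = 2 - 1*(-205242) = 2 + 205242 = 205244)
I² = 205244² = 42125099536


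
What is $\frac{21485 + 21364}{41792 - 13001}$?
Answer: $\frac{4761}{3199} \approx 1.4883$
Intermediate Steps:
$\frac{21485 + 21364}{41792 - 13001} = \frac{42849}{41792 - 13001} = \frac{42849}{28791} = 42849 \cdot \frac{1}{28791} = \frac{4761}{3199}$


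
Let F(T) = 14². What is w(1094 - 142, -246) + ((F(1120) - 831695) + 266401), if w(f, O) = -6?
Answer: -565104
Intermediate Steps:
F(T) = 196
w(1094 - 142, -246) + ((F(1120) - 831695) + 266401) = -6 + ((196 - 831695) + 266401) = -6 + (-831499 + 266401) = -6 - 565098 = -565104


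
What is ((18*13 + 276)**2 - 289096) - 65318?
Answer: -94314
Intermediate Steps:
((18*13 + 276)**2 - 289096) - 65318 = ((234 + 276)**2 - 289096) - 65318 = (510**2 - 289096) - 65318 = (260100 - 289096) - 65318 = -28996 - 65318 = -94314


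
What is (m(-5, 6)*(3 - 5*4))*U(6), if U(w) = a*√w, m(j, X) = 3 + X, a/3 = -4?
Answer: 1836*√6 ≈ 4497.3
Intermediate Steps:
a = -12 (a = 3*(-4) = -12)
U(w) = -12*√w
(m(-5, 6)*(3 - 5*4))*U(6) = ((3 + 6)*(3 - 5*4))*(-12*√6) = (9*(3 - 20))*(-12*√6) = (9*(-17))*(-12*√6) = -(-1836)*√6 = 1836*√6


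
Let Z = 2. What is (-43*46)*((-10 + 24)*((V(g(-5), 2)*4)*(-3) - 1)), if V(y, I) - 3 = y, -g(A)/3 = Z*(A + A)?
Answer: 20962844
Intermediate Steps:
g(A) = -12*A (g(A) = -6*(A + A) = -6*2*A = -12*A)
V(y, I) = 3 + y
(-43*46)*((-10 + 24)*((V(g(-5), 2)*4)*(-3) - 1)) = (-43*46)*((-10 + 24)*(((3 - 12*(-5))*4)*(-3) - 1)) = -27692*(((3 + 60)*4)*(-3) - 1) = -27692*((63*4)*(-3) - 1) = -27692*(252*(-3) - 1) = -27692*(-756 - 1) = -27692*(-757) = -1978*(-10598) = 20962844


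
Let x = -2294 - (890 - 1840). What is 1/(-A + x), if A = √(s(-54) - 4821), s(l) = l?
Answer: I/(-1344*I + 5*√195) ≈ -0.00074205 + 3.8549e-5*I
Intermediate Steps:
A = 5*I*√195 (A = √(-54 - 4821) = √(-4875) = 5*I*√195 ≈ 69.821*I)
x = -1344 (x = -2294 - 1*(-950) = -2294 + 950 = -1344)
1/(-A + x) = 1/(-5*I*√195 - 1344) = 1/(-1344 - 5*I*√195)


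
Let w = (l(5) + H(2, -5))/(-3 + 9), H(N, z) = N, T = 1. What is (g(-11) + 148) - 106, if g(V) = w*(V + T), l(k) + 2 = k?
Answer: 101/3 ≈ 33.667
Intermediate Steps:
l(k) = -2 + k
w = ⅚ (w = ((-2 + 5) + 2)/(-3 + 9) = (3 + 2)/6 = 5*(⅙) = ⅚ ≈ 0.83333)
g(V) = ⅚ + 5*V/6 (g(V) = 5*(V + 1)/6 = 5*(1 + V)/6 = ⅚ + 5*V/6)
(g(-11) + 148) - 106 = ((⅚ + (⅚)*(-11)) + 148) - 106 = ((⅚ - 55/6) + 148) - 106 = (-25/3 + 148) - 106 = 419/3 - 106 = 101/3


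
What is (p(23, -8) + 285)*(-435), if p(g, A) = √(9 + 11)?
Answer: -123975 - 870*√5 ≈ -1.2592e+5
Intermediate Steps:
p(g, A) = 2*√5 (p(g, A) = √20 = 2*√5)
(p(23, -8) + 285)*(-435) = (2*√5 + 285)*(-435) = (285 + 2*√5)*(-435) = -123975 - 870*√5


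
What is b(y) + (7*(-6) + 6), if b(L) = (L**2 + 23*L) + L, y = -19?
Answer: -131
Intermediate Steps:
b(L) = L**2 + 24*L
b(y) + (7*(-6) + 6) = -19*(24 - 19) + (7*(-6) + 6) = -19*5 + (-42 + 6) = -95 - 36 = -131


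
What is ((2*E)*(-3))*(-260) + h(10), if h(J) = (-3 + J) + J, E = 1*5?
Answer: 7817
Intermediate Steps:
E = 5
h(J) = -3 + 2*J
((2*E)*(-3))*(-260) + h(10) = ((2*5)*(-3))*(-260) + (-3 + 2*10) = (10*(-3))*(-260) + (-3 + 20) = -30*(-260) + 17 = 7800 + 17 = 7817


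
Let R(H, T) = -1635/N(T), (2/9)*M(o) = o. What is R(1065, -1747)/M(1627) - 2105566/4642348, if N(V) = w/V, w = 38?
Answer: 2112390540373/215263355586 ≈ 9.8130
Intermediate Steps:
M(o) = 9*o/2
N(V) = 38/V
R(H, T) = -1635*T/38
R(1065, -1747)/M(1627) - 2105566/4642348 = (-1635/38*(-1747))/(((9/2)*1627)) - 2105566/4642348 = 2856345/(38*(14643/2)) - 2105566*1/4642348 = (2856345/38)*(2/14643) - 1052783/2321174 = 952115/92739 - 1052783/2321174 = 2112390540373/215263355586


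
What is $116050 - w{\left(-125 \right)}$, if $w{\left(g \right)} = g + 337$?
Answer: $115838$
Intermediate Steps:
$w{\left(g \right)} = 337 + g$
$116050 - w{\left(-125 \right)} = 116050 - \left(337 - 125\right) = 116050 - 212 = 115838$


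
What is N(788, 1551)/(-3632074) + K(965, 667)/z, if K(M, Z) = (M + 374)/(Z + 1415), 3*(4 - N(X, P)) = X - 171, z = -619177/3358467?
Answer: -314098667769811/90042363350193 ≈ -3.4883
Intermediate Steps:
z = -619177/3358467 (z = -619177*1/3358467 = -619177/3358467 ≈ -0.18436)
N(X, P) = 61 - X/3 (N(X, P) = 4 - (X - 171)/3 = 4 - (-171 + X)/3 = 4 + (57 - X/3) = 61 - X/3)
K(M, Z) = (374 + M)/(1415 + Z)
N(788, 1551)/(-3632074) + K(965, 667)/z = (61 - ⅓*788)/(-3632074) + ((374 + 965)/(1415 + 667))/(-619177/3358467) = (61 - 788/3)*(-1/3632074) + (1339/2082)*(-3358467/619177) = -605/3*(-1/3632074) + ((1/2082)*1339)*(-3358467/619177) = 605/10896222 + (1339/2082)*(-3358467/619177) = 605/10896222 - 115307367/33054526 = -314098667769811/90042363350193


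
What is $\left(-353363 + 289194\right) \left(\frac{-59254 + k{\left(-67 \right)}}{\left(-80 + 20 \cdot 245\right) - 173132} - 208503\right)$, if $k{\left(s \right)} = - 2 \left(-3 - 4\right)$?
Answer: $\frac{281489331706828}{21039} \approx 1.3379 \cdot 10^{10}$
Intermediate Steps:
$k{\left(s \right)} = 14$ ($k{\left(s \right)} = \left(-2\right) \left(-7\right) = 14$)
$\left(-353363 + 289194\right) \left(\frac{-59254 + k{\left(-67 \right)}}{\left(-80 + 20 \cdot 245\right) - 173132} - 208503\right) = \left(-353363 + 289194\right) \left(\frac{-59254 + 14}{\left(-80 + 20 \cdot 245\right) - 173132} - 208503\right) = - 64169 \left(- \frac{59240}{\left(-80 + 4900\right) - 173132} - 208503\right) = - 64169 \left(- \frac{59240}{4820 - 173132} - 208503\right) = - 64169 \left(- \frac{59240}{-168312} - 208503\right) = - 64169 \left(\left(-59240\right) \left(- \frac{1}{168312}\right) - 208503\right) = - 64169 \left(\frac{7405}{21039} - 208503\right) = \left(-64169\right) \left(- \frac{4386687212}{21039}\right) = \frac{281489331706828}{21039}$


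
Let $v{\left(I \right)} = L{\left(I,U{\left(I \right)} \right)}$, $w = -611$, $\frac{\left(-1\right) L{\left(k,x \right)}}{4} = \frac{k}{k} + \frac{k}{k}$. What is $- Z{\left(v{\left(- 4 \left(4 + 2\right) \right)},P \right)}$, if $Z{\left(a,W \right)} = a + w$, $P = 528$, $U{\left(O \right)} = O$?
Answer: $619$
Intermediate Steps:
$L{\left(k,x \right)} = -8$ ($L{\left(k,x \right)} = - 4 \left(\frac{k}{k} + \frac{k}{k}\right) = - 4 \left(1 + 1\right) = \left(-4\right) 2 = -8$)
$v{\left(I \right)} = -8$
$Z{\left(a,W \right)} = -611 + a$ ($Z{\left(a,W \right)} = a - 611 = -611 + a$)
$- Z{\left(v{\left(- 4 \left(4 + 2\right) \right)},P \right)} = - (-611 - 8) = \left(-1\right) \left(-619\right) = 619$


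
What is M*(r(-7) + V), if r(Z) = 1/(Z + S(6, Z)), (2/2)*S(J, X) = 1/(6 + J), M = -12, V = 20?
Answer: -19776/83 ≈ -238.27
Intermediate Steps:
S(J, X) = 1/(6 + J)
r(Z) = 1/(1/12 + Z) (r(Z) = 1/(Z + 1/(6 + 6)) = 1/(Z + 1/12) = 1/(1/12 + Z))
M*(r(-7) + V) = -12*(12/(1 + 12*(-7)) + 20) = -12*(12/(1 - 84) + 20) = -12*(12/(-83) + 20) = -12*(12*(-1/83) + 20) = -12*(-12/83 + 20) = -12*1648/83 = -19776/83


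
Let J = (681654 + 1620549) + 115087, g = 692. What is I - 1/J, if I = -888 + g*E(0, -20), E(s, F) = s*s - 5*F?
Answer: 165129914479/2417290 ≈ 68312.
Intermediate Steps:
E(s, F) = s² - 5*F
J = 2417290 (J = 2302203 + 115087 = 2417290)
I = 68312 (I = -888 + 692*(0² - 5*(-20)) = -888 + 692*(0 + 100) = -888 + 692*100 = -888 + 69200 = 68312)
I - 1/J = 68312 - 1/2417290 = 165129914479/2417290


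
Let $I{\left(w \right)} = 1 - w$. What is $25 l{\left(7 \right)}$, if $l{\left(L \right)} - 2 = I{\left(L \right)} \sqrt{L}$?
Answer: $50 - 150 \sqrt{7} \approx -346.86$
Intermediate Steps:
$l{\left(L \right)} = 2 + \sqrt{L} \left(1 - L\right)$ ($l{\left(L \right)} = 2 + \left(1 - L\right) \sqrt{L} = 2 + \sqrt{L} \left(1 - L\right)$)
$25 l{\left(7 \right)} = 25 \left(2 + \sqrt{7} \left(1 - 7\right)\right) = 25 \left(2 + \sqrt{7} \left(-6\right)\right) = 25 \left(2 - 6 \sqrt{7}\right) = 50 - 150 \sqrt{7}$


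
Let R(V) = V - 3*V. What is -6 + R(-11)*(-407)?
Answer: -8960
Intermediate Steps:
R(V) = -2*V
-6 + R(-11)*(-407) = -6 - 2*(-11)*(-407) = -6 + 22*(-407) = -6 - 8954 = -8960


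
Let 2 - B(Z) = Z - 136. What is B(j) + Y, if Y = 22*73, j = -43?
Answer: 1787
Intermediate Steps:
Y = 1606
B(Z) = 138 - Z (B(Z) = 2 - (Z - 136) = 2 - (-136 + Z) = 2 + (136 - Z) = 138 - Z)
B(j) + Y = (138 - 1*(-43)) + 1606 = (138 + 43) + 1606 = 181 + 1606 = 1787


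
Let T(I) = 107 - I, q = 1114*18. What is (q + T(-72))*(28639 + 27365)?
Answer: 1133016924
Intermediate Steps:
q = 20052
(q + T(-72))*(28639 + 27365) = (20052 + (107 - 1*(-72)))*(28639 + 27365) = (20052 + (107 + 72))*56004 = (20052 + 179)*56004 = 20231*56004 = 1133016924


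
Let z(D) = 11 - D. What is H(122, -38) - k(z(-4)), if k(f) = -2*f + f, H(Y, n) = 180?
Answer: 195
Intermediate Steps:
k(f) = -f
H(122, -38) - k(z(-4)) = 180 - (-1)*(11 - 1*(-4)) = 180 - (-1)*(11 + 4) = 180 - (-1)*15 = 180 - 1*(-15) = 180 + 15 = 195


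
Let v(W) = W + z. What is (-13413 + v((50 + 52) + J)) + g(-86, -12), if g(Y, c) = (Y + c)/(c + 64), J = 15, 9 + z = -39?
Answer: -346993/26 ≈ -13346.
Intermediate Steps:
z = -48 (z = -9 - 39 = -48)
g(Y, c) = (Y + c)/(64 + c)
v(W) = -48 + W (v(W) = W - 48 = -48 + W)
(-13413 + v((50 + 52) + J)) + g(-86, -12) = (-13413 + (-48 + ((50 + 52) + 15))) + (-86 - 12)/(64 - 12) = (-13413 + (-48 + (102 + 15))) - 98/52 = (-13413 + (-48 + 117)) + (1/52)*(-98) = (-13413 + 69) - 49/26 = -13344 - 49/26 = -346993/26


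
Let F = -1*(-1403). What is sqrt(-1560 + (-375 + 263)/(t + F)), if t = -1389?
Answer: 28*I*sqrt(2) ≈ 39.598*I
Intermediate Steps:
F = 1403
sqrt(-1560 + (-375 + 263)/(t + F)) = sqrt(-1560 + (-375 + 263)/(-1389 + 1403)) = sqrt(-1560 - 112/14) = sqrt(-1560 - 112*1/14) = sqrt(-1560 - 8) = sqrt(-1568) = 28*I*sqrt(2)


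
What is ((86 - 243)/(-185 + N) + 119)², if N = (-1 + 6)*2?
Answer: 440244324/30625 ≈ 14375.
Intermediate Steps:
N = 10 (N = 5*2 = 10)
((86 - 243)/(-185 + N) + 119)² = ((86 - 243)/(-185 + 10) + 119)² = (-157/(-175) + 119)² = (-157*(-1/175) + 119)² = (157/175 + 119)² = (20982/175)² = 440244324/30625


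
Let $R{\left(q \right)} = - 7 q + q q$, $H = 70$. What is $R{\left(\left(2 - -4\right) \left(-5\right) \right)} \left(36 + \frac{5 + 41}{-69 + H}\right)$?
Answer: $91020$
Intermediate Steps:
$R{\left(q \right)} = q^{2} - 7 q$ ($R{\left(q \right)} = - 7 q + q^{2} = q^{2} - 7 q$)
$R{\left(\left(2 - -4\right) \left(-5\right) \right)} \left(36 + \frac{5 + 41}{-69 + H}\right) = \left(2 - -4\right) \left(-5\right) \left(-7 + \left(2 - -4\right) \left(-5\right)\right) \left(36 + \frac{5 + 41}{-69 + 70}\right) = \left(2 + 4\right) \left(-5\right) \left(-7 + \left(2 + 4\right) \left(-5\right)\right) \left(36 + \frac{46}{1}\right) = 6 \left(-5\right) \left(-7 + 6 \left(-5\right)\right) \left(36 + 46 \cdot 1\right) = - 30 \left(-7 - 30\right) \left(36 + 46\right) = \left(-30\right) \left(-37\right) 82 = 1110 \cdot 82 = 91020$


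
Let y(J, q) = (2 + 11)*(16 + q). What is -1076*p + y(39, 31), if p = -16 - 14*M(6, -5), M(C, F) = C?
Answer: 108211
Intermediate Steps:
y(J, q) = 208 + 13*q (y(J, q) = 13*(16 + q) = 208 + 13*q)
p = -100 (p = -16 - 14*6 = -16 - 84 = -100)
-1076*p + y(39, 31) = -1076*(-100) + (208 + 13*31) = 107600 + (208 + 403) = 107600 + 611 = 108211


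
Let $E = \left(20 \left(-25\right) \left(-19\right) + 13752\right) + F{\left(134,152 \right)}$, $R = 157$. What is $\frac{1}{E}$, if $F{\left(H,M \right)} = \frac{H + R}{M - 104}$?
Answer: $\frac{16}{372129} \approx 4.2996 \cdot 10^{-5}$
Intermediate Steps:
$F{\left(H,M \right)} = \frac{157 + H}{-104 + M}$ ($F{\left(H,M \right)} = \frac{H + 157}{M - 104} = \frac{157 + H}{-104 + M}$)
$E = \frac{372129}{16}$ ($E = \left(20 \left(-25\right) \left(-19\right) + 13752\right) + \frac{157 + 134}{-104 + 152} = \left(\left(-500\right) \left(-19\right) + 13752\right) + \frac{1}{48} \cdot 291 = \left(9500 + 13752\right) + \frac{1}{48} \cdot 291 = 23252 + \frac{97}{16} = \frac{372129}{16} \approx 23258.0$)
$\frac{1}{E} = \frac{1}{\frac{372129}{16}} = \frac{16}{372129}$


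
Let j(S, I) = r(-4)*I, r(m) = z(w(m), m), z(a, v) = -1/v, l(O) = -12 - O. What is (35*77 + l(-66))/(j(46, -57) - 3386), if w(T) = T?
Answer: -10996/13601 ≈ -0.80847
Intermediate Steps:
r(m) = -1/m
j(S, I) = I/4 (j(S, I) = (-1/(-4))*I = (-1*(-1/4))*I = I/4)
(35*77 + l(-66))/(j(46, -57) - 3386) = (35*77 + (-12 - 1*(-66)))/((1/4)*(-57) - 3386) = (2695 + (-12 + 66))/(-57/4 - 3386) = (2695 + 54)/(-13601/4) = 2749*(-4/13601) = -10996/13601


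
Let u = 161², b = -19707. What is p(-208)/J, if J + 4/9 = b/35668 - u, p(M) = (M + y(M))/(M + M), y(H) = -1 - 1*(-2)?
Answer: -16612371/865412297048 ≈ -1.9196e-5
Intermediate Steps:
y(H) = 1 (y(H) = -1 + 2 = 1)
u = 25921
p(M) = (1 + M)/(2*M) (p(M) = (M + 1)/(M + M) = (1 + M)/((2*M)) = (1 + M)*(1/(2*M)) = (1 + M)/(2*M))
J = -8321272087/321012 (J = -4/9 + (-19707/35668 - 1*25921) = -4/9 + (-19707*1/35668 - 25921) = -4/9 + (-19707/35668 - 25921) = -4/9 - 924569935/35668 = -8321272087/321012 ≈ -25922.)
p(-208)/J = ((½)*(1 - 208)/(-208))/(-8321272087/321012) = ((½)*(-1/208)*(-207))*(-321012/8321272087) = (207/416)*(-321012/8321272087) = -16612371/865412297048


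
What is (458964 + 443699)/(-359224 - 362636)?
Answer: -902663/721860 ≈ -1.2505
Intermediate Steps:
(458964 + 443699)/(-359224 - 362636) = 902663/(-721860) = 902663*(-1/721860) = -902663/721860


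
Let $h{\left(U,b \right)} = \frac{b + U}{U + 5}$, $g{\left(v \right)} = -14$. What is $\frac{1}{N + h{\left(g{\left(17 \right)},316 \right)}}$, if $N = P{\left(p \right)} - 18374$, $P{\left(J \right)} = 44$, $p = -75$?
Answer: $- \frac{9}{165272} \approx -5.4456 \cdot 10^{-5}$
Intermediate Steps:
$h{\left(U,b \right)} = \frac{U + b}{5 + U}$
$N = -18330$ ($N = 44 - 18374 = -18330$)
$\frac{1}{N + h{\left(g{\left(17 \right)},316 \right)}} = \frac{1}{-18330 + \frac{-14 + 316}{5 - 14}} = \frac{1}{-18330 + \frac{1}{-9} \cdot 302} = \frac{1}{-18330 - \frac{302}{9}} = \frac{1}{- \frac{165272}{9}} = - \frac{9}{165272}$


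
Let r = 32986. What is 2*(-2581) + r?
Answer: 27824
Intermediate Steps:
2*(-2581) + r = 2*(-2581) + 32986 = -5162 + 32986 = 27824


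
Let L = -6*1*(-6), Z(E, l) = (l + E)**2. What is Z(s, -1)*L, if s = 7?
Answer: 1296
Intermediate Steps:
Z(E, l) = (E + l)**2
L = 36 (L = -6*(-6) = 36)
Z(s, -1)*L = (7 - 1)**2*36 = 6**2*36 = 36*36 = 1296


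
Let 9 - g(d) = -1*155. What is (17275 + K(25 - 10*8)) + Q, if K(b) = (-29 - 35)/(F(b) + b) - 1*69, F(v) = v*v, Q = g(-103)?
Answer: 25794418/1485 ≈ 17370.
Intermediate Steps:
g(d) = 164 (g(d) = 9 - (-1)*155 = 9 - 1*(-155) = 9 + 155 = 164)
Q = 164
F(v) = v²
K(b) = -69 - 64/(b + b²) (K(b) = (-29 - 35)/(b² + b) - 1*69 = -64/(b + b²) - 69 = -69 - 64/(b + b²))
(17275 + K(25 - 10*8)) + Q = (17275 + (-64 - 69*(25 - 10*8) - 69*(25 - 10*8)²)/((25 - 10*8)*(1 + (25 - 10*8)))) + 164 = (17275 + (-64 - 69*(25 - 80) - 69*(25 - 80)²)/((25 - 80)*(1 + (25 - 80)))) + 164 = (17275 + (-64 - 69*(-55) - 69*(-55)²)/((-55)*(1 - 55))) + 164 = (17275 - 1/55*(-64 + 3795 - 69*3025)/(-54)) + 164 = (17275 - 1/55*(-1/54)*(-64 + 3795 - 208725)) + 164 = (17275 - 1/55*(-1/54)*(-204994)) + 164 = (17275 - 102497/1485) + 164 = 25550878/1485 + 164 = 25794418/1485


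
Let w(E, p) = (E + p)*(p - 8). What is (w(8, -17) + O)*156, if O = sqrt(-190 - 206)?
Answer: 35100 + 936*I*sqrt(11) ≈ 35100.0 + 3104.4*I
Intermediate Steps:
w(E, p) = (-8 + p)*(E + p) (w(E, p) = (E + p)*(-8 + p) = (-8 + p)*(E + p))
O = 6*I*sqrt(11) (O = sqrt(-396) = 6*I*sqrt(11) ≈ 19.9*I)
(w(8, -17) + O)*156 = (((-17)**2 - 8*8 - 8*(-17) + 8*(-17)) + 6*I*sqrt(11))*156 = ((289 - 64 + 136 - 136) + 6*I*sqrt(11))*156 = (225 + 6*I*sqrt(11))*156 = 35100 + 936*I*sqrt(11)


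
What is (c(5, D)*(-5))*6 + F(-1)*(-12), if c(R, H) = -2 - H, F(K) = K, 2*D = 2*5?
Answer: 222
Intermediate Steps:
D = 5 (D = (2*5)/2 = (1/2)*10 = 5)
(c(5, D)*(-5))*6 + F(-1)*(-12) = ((-2 - 1*5)*(-5))*6 - 1*(-12) = ((-2 - 5)*(-5))*6 + 12 = -7*(-5)*6 + 12 = 35*6 + 12 = 210 + 12 = 222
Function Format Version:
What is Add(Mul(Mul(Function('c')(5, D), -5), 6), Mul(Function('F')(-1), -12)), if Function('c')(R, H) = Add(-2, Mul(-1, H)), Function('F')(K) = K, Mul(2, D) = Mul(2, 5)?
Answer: 222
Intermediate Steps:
D = 5 (D = Mul(Rational(1, 2), Mul(2, 5)) = Mul(Rational(1, 2), 10) = 5)
Add(Mul(Mul(Function('c')(5, D), -5), 6), Mul(Function('F')(-1), -12)) = Add(Mul(Mul(Add(-2, Mul(-1, 5)), -5), 6), Mul(-1, -12)) = Add(Mul(Mul(Add(-2, -5), -5), 6), 12) = Add(Mul(Mul(-7, -5), 6), 12) = Add(Mul(35, 6), 12) = Add(210, 12) = 222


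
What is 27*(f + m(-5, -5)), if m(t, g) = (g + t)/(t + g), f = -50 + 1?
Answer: -1296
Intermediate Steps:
f = -49
m(t, g) = 1 (m(t, g) = (g + t)/(g + t) = 1)
27*(f + m(-5, -5)) = 27*(-49 + 1) = 27*(-48) = -1296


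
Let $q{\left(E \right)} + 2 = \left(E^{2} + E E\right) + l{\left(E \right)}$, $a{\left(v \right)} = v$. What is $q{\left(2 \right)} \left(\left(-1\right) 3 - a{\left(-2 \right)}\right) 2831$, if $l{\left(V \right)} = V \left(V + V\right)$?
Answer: $-39634$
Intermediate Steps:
$l{\left(V \right)} = 2 V^{2}$ ($l{\left(V \right)} = V 2 V = 2 V^{2}$)
$q{\left(E \right)} = -2 + 4 E^{2}$ ($q{\left(E \right)} = -2 + \left(\left(E^{2} + E E\right) + 2 E^{2}\right) = -2 + \left(\left(E^{2} + E^{2}\right) + 2 E^{2}\right) = -2 + \left(2 E^{2} + 2 E^{2}\right) = -2 + 4 E^{2}$)
$q{\left(2 \right)} \left(\left(-1\right) 3 - a{\left(-2 \right)}\right) 2831 = \left(-2 + 4 \cdot 2^{2}\right) \left(\left(-1\right) 3 - -2\right) 2831 = \left(-2 + 4 \cdot 4\right) \left(-3 + 2\right) 2831 = \left(-2 + 16\right) \left(-1\right) 2831 = 14 \left(-1\right) 2831 = \left(-14\right) 2831 = -39634$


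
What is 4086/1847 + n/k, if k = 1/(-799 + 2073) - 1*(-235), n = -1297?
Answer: -1828630540/552975177 ≈ -3.3069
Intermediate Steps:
k = 299391/1274 (k = 1/1274 + 235 = 299391/1274 ≈ 235.00)
4086/1847 + n/k = 4086/1847 - 1297/299391/1274 = 4086*(1/1847) - 1297*1274/299391 = 4086/1847 - 1652378/299391 = -1828630540/552975177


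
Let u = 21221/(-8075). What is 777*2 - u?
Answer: 12569771/8075 ≈ 1556.6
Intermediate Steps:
u = -21221/8075 (u = 21221*(-1/8075) = -21221/8075 ≈ -2.6280)
777*2 - u = 777*2 - 1*(-21221/8075) = 1554 + 21221/8075 = 12569771/8075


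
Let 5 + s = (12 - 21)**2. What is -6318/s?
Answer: -3159/38 ≈ -83.132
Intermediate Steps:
s = 76 (s = -5 + (12 - 21)**2 = -5 + (-9)**2 = -5 + 81 = 76)
-6318/s = -6318/76 = -6318*1/76 = -3159/38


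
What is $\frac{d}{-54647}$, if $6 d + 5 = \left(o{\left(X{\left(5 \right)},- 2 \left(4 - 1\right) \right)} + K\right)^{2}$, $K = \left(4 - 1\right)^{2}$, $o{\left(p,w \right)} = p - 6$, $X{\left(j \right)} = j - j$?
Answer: $- \frac{2}{163941} \approx -1.22 \cdot 10^{-5}$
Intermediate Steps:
$X{\left(j \right)} = 0$
$o{\left(p,w \right)} = -6 + p$
$K = 9$ ($K = 3^{2} = 9$)
$d = \frac{2}{3}$ ($d = - \frac{5}{6} + \frac{\left(\left(-6 + 0\right) + 9\right)^{2}}{6} = - \frac{5}{6} + \frac{\left(-6 + 9\right)^{2}}{6} = - \frac{5}{6} + \frac{3^{2}}{6} = - \frac{5}{6} + \frac{1}{6} \cdot 9 = - \frac{5}{6} + \frac{3}{2} = \frac{2}{3} \approx 0.66667$)
$\frac{d}{-54647} = \frac{2}{3 \left(-54647\right)} = \frac{2}{3} \left(- \frac{1}{54647}\right) = - \frac{2}{163941}$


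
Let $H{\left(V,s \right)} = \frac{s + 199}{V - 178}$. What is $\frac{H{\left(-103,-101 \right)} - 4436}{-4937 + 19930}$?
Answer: $- \frac{1246614}{4213033} \approx -0.29589$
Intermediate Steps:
$H{\left(V,s \right)} = \frac{199 + s}{-178 + V}$
$\frac{H{\left(-103,-101 \right)} - 4436}{-4937 + 19930} = \frac{\frac{199 - 101}{-178 - 103} - 4436}{-4937 + 19930} = \frac{\frac{1}{-281} \cdot 98 - 4436}{14993} = \left(\left(- \frac{1}{281}\right) 98 - 4436\right) \frac{1}{14993} = \left(- \frac{98}{281} - 4436\right) \frac{1}{14993} = \left(- \frac{1246614}{281}\right) \frac{1}{14993} = - \frac{1246614}{4213033}$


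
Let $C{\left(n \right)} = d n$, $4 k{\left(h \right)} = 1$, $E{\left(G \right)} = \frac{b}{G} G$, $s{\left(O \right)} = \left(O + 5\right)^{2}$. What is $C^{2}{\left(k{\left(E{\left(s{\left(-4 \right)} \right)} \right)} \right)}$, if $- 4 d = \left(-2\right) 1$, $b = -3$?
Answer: $\frac{1}{64} \approx 0.015625$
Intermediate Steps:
$s{\left(O \right)} = \left(5 + O\right)^{2}$
$d = \frac{1}{2}$ ($d = - \frac{\left(-2\right) 1}{4} = \left(- \frac{1}{4}\right) \left(-2\right) = \frac{1}{2} \approx 0.5$)
$E{\left(G \right)} = -3$ ($E{\left(G \right)} = - \frac{3}{G} G = -3$)
$k{\left(h \right)} = \frac{1}{4}$ ($k{\left(h \right)} = \frac{1}{4} \cdot 1 = \frac{1}{4}$)
$C{\left(n \right)} = \frac{n}{2}$
$C^{2}{\left(k{\left(E{\left(s{\left(-4 \right)} \right)} \right)} \right)} = \left(\frac{1}{2} \cdot \frac{1}{4}\right)^{2} = \left(\frac{1}{8}\right)^{2} = \frac{1}{64}$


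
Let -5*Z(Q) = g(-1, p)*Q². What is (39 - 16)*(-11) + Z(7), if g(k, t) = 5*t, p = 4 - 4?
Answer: -253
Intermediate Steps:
p = 0
Z(Q) = 0 (Z(Q) = -5*0*Q²/5 = -0*Q² = -⅕*0 = 0)
(39 - 16)*(-11) + Z(7) = (39 - 16)*(-11) + 0 = 23*(-11) + 0 = -253 + 0 = -253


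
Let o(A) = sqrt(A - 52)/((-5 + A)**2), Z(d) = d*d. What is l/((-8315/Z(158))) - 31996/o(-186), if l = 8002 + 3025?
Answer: -275278028/8315 + 583623038*I*sqrt(238)/119 ≈ -33106.0 + 7.5661e+7*I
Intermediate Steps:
l = 11027
Z(d) = d**2
o(A) = sqrt(-52 + A)/(-5 + A)**2
l/((-8315/Z(158))) - 31996/o(-186) = 11027/((-8315/(158**2))) - 31996*(-5 - 186)**2/sqrt(-52 - 186) = 11027/((-8315/24964)) - 31996*(-36481*I*sqrt(238)/238) = 11027/((-8315*1/24964)) - 31996*(-36481*I*sqrt(238)/238) = 11027/(-8315/24964) - 31996*(-36481*I*sqrt(238)/238) = 11027*(-24964/8315) - (-583623038)*I*sqrt(238)/119 = -275278028/8315 + 583623038*I*sqrt(238)/119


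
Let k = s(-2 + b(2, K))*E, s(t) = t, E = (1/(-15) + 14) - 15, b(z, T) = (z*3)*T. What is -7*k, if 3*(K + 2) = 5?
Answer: -448/15 ≈ -29.867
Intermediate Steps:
K = -⅓ (K = -2 + (⅓)*5 = -2 + 5/3 = -⅓ ≈ -0.33333)
b(z, T) = 3*T*z (b(z, T) = (3*z)*T = 3*T*z)
E = -16/15 (E = (-1/15 + 14) - 15 = 209/15 - 15 = -16/15 ≈ -1.0667)
k = 64/15 (k = (-2 + 3*(-⅓)*2)*(-16/15) = (-2 - 2)*(-16/15) = -4*(-16/15) = 64/15 ≈ 4.2667)
-7*k = -7*64/15 = -448/15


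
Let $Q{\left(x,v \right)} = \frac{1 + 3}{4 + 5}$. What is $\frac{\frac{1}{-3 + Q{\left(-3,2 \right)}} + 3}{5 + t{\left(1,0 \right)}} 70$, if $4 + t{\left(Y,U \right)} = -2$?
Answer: $- \frac{4200}{23} \approx -182.61$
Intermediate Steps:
$Q{\left(x,v \right)} = \frac{4}{9}$
$t{\left(Y,U \right)} = -6$ ($t{\left(Y,U \right)} = -4 - 2 = -6$)
$\frac{\frac{1}{-3 + Q{\left(-3,2 \right)}} + 3}{5 + t{\left(1,0 \right)}} 70 = \frac{\frac{1}{-3 + \frac{4}{9}} + 3}{5 - 6} \cdot 70 = \frac{\frac{1}{- \frac{23}{9}} + 3}{-1} \cdot 70 = \left(- \frac{9}{23} + 3\right) \left(-1\right) 70 = \frac{60}{23} \left(-1\right) 70 = \left(- \frac{60}{23}\right) 70 = - \frac{4200}{23}$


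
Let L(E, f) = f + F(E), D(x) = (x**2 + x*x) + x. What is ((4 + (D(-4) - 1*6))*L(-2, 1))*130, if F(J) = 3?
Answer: 13520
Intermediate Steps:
D(x) = x + 2*x**2 (D(x) = (x**2 + x**2) + x = 2*x**2 + x = x + 2*x**2)
L(E, f) = 3 + f (L(E, f) = f + 3 = 3 + f)
((4 + (D(-4) - 1*6))*L(-2, 1))*130 = ((4 + (-4*(1 + 2*(-4)) - 1*6))*(3 + 1))*130 = ((4 + (-4*(1 - 8) - 6))*4)*130 = ((4 + (-4*(-7) - 6))*4)*130 = ((4 + (28 - 6))*4)*130 = ((4 + 22)*4)*130 = (26*4)*130 = 104*130 = 13520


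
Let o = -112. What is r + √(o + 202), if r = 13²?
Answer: 169 + 3*√10 ≈ 178.49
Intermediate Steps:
r = 169
r + √(o + 202) = 169 + √(-112 + 202) = 169 + √90 = 169 + 3*√10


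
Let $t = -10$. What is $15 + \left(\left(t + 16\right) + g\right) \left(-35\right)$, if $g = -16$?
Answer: $365$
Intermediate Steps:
$15 + \left(\left(t + 16\right) + g\right) \left(-35\right) = 15 + \left(\left(-10 + 16\right) - 16\right) \left(-35\right) = 15 + \left(6 - 16\right) \left(-35\right) = 15 - -350 = 15 + 350 = 365$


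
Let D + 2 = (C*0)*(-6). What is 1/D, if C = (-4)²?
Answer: -½ ≈ -0.50000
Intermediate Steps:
C = 16
D = -2 (D = -2 + (16*0)*(-6) = -2 + 0*(-6) = -2 + 0 = -2)
1/D = 1/(-2) = -½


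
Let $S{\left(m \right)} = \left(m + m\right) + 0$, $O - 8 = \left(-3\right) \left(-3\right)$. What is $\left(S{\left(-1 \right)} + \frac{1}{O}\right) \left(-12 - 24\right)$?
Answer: $\frac{1188}{17} \approx 69.882$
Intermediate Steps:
$O = 17$ ($O = 8 - -9 = 8 + 9 = 17$)
$S{\left(m \right)} = 2 m$ ($S{\left(m \right)} = 2 m + 0 = 2 m$)
$\left(S{\left(-1 \right)} + \frac{1}{O}\right) \left(-12 - 24\right) = \left(2 \left(-1\right) + \frac{1}{17}\right) \left(-12 - 24\right) = \left(-2 + \frac{1}{17}\right) \left(-12 - 24\right) = \left(- \frac{33}{17}\right) \left(-36\right) = \frac{1188}{17}$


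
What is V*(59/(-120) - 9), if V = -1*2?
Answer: 1139/60 ≈ 18.983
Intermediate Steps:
V = -2
V*(59/(-120) - 9) = -2*(59/(-120) - 9) = -2*(59*(-1/120) - 9) = -2*(-59/120 - 9) = -2*(-1139/120) = 1139/60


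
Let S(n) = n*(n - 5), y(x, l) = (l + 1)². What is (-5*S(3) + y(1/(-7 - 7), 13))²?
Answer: 51076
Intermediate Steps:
y(x, l) = (1 + l)²
S(n) = n*(-5 + n)
(-5*S(3) + y(1/(-7 - 7), 13))² = (-15*(-5 + 3) + (1 + 13)²)² = (-15*(-2) + 14²)² = (-5*(-6) + 196)² = (30 + 196)² = 226² = 51076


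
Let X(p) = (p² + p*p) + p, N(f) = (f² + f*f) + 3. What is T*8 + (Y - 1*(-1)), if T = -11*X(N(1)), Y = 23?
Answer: -4816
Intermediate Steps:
N(f) = 3 + 2*f² (N(f) = (f² + f²) + 3 = 2*f² + 3 = 3 + 2*f²)
X(p) = p + 2*p² (X(p) = (p² + p²) + p = 2*p² + p = p + 2*p²)
T = -605 (T = -11*(3 + 2*1²)*(1 + 2*(3 + 2*1²)) = -11*(3 + 2*1)*(1 + 2*(3 + 2*1)) = -11*(3 + 2)*(1 + 2*(3 + 2)) = -55*(1 + 2*5) = -55*(1 + 10) = -55*11 = -11*55 = -605)
T*8 + (Y - 1*(-1)) = -605*8 + (23 - 1*(-1)) = -4840 + (23 + 1) = -4840 + 24 = -4816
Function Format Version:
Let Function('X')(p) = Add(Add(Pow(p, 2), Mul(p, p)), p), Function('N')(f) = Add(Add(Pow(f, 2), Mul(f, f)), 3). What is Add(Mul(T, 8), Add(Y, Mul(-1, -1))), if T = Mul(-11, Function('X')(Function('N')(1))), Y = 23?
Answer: -4816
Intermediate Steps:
Function('N')(f) = Add(3, Mul(2, Pow(f, 2))) (Function('N')(f) = Add(Add(Pow(f, 2), Pow(f, 2)), 3) = Add(Mul(2, Pow(f, 2)), 3) = Add(3, Mul(2, Pow(f, 2))))
Function('X')(p) = Add(p, Mul(2, Pow(p, 2))) (Function('X')(p) = Add(Add(Pow(p, 2), Pow(p, 2)), p) = Add(Mul(2, Pow(p, 2)), p) = Add(p, Mul(2, Pow(p, 2))))
T = -605 (T = Mul(-11, Mul(Add(3, Mul(2, Pow(1, 2))), Add(1, Mul(2, Add(3, Mul(2, Pow(1, 2))))))) = Mul(-11, Mul(Add(3, Mul(2, 1)), Add(1, Mul(2, Add(3, Mul(2, 1)))))) = Mul(-11, Mul(Add(3, 2), Add(1, Mul(2, Add(3, 2))))) = Mul(-11, Mul(5, Add(1, Mul(2, 5)))) = Mul(-11, Mul(5, Add(1, 10))) = Mul(-11, Mul(5, 11)) = Mul(-11, 55) = -605)
Add(Mul(T, 8), Add(Y, Mul(-1, -1))) = Add(Mul(-605, 8), Add(23, Mul(-1, -1))) = Add(-4840, Add(23, 1)) = Add(-4840, 24) = -4816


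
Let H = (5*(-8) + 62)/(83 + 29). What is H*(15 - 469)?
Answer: -2497/28 ≈ -89.179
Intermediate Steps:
H = 11/56 (H = (-40 + 62)/112 = 22*(1/112) = 11/56 ≈ 0.19643)
H*(15 - 469) = 11*(15 - 469)/56 = (11/56)*(-454) = -2497/28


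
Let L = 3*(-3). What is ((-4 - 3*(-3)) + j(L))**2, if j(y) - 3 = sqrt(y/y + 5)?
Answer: (8 + sqrt(6))**2 ≈ 109.19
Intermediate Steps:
L = -9
j(y) = 3 + sqrt(6) (j(y) = 3 + sqrt(y/y + 5) = 3 + sqrt(1 + 5) = 3 + sqrt(6))
((-4 - 3*(-3)) + j(L))**2 = ((-4 - 3*(-3)) + (3 + sqrt(6)))**2 = ((-4 + 9) + (3 + sqrt(6)))**2 = (5 + (3 + sqrt(6)))**2 = (8 + sqrt(6))**2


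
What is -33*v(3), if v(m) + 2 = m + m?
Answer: -132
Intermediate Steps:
v(m) = -2 + 2*m (v(m) = -2 + (m + m) = -2 + 2*m)
-33*v(3) = -33*(-2 + 2*3) = -33*(-2 + 6) = -33*4 = -132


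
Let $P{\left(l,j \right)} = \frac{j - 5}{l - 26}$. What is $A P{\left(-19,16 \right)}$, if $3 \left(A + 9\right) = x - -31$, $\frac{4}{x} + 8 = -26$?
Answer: $- \frac{242}{765} \approx -0.31634$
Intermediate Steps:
$x = - \frac{2}{17}$ ($x = \frac{4}{-8 - 26} = \frac{4}{-34} = 4 \left(- \frac{1}{34}\right) = - \frac{2}{17} \approx -0.11765$)
$A = \frac{22}{17}$ ($A = -9 + \frac{- \frac{2}{17} - -31}{3} = -9 + \frac{- \frac{2}{17} + 31}{3} = -9 + \frac{1}{3} \cdot \frac{525}{17} = -9 + \frac{175}{17} = \frac{22}{17} \approx 1.2941$)
$P{\left(l,j \right)} = \frac{-5 + j}{-26 + l}$
$A P{\left(-19,16 \right)} = \frac{22 \frac{-5 + 16}{-26 - 19}}{17} = \frac{22 \frac{1}{-45} \cdot 11}{17} = \frac{22 \left(\left(- \frac{1}{45}\right) 11\right)}{17} = \frac{22}{17} \left(- \frac{11}{45}\right) = - \frac{242}{765}$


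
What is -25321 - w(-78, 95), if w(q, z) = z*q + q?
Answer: -17833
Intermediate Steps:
w(q, z) = q + q*z (w(q, z) = q*z + q = q + q*z)
-25321 - w(-78, 95) = -25321 - (-78)*(1 + 95) = -25321 - (-78)*96 = -25321 - 1*(-7488) = -25321 + 7488 = -17833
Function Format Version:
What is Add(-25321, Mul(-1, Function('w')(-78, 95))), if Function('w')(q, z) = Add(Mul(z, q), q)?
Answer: -17833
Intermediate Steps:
Function('w')(q, z) = Add(q, Mul(q, z)) (Function('w')(q, z) = Add(Mul(q, z), q) = Add(q, Mul(q, z)))
Add(-25321, Mul(-1, Function('w')(-78, 95))) = Add(-25321, Mul(-1, Mul(-78, Add(1, 95)))) = Add(-25321, Mul(-1, Mul(-78, 96))) = Add(-25321, Mul(-1, -7488)) = Add(-25321, 7488) = -17833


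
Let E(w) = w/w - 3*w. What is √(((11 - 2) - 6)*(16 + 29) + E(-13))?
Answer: 5*√7 ≈ 13.229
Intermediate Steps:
E(w) = 1 - 3*w
√(((11 - 2) - 6)*(16 + 29) + E(-13)) = √(((11 - 2) - 6)*(16 + 29) + (1 - 3*(-13))) = √((9 - 6)*45 + (1 + 39)) = √(3*45 + 40) = √(135 + 40) = √175 = 5*√7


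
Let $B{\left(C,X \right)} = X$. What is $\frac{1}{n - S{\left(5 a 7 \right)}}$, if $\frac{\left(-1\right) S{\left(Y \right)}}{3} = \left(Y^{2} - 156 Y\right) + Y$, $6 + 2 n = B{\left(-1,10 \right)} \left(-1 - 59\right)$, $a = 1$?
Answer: $- \frac{1}{12903} \approx -7.7501 \cdot 10^{-5}$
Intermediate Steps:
$n = -303$ ($n = -3 + \frac{10 \left(-1 - 59\right)}{2} = -3 + \frac{10 \left(-60\right)}{2} = -3 + \frac{1}{2} \left(-600\right) = -3 - 300 = -303$)
$S{\left(Y \right)} = - 3 Y^{2} + 465 Y$ ($S{\left(Y \right)} = - 3 \left(\left(Y^{2} - 156 Y\right) + Y\right) = - 3 \left(Y^{2} - 155 Y\right) = - 3 Y^{2} + 465 Y$)
$\frac{1}{n - S{\left(5 a 7 \right)}} = \frac{1}{-303 - 3 \cdot 5 \cdot 1 \cdot 7 \left(155 - 5 \cdot 1 \cdot 7\right)} = \frac{1}{-303 - 3 \cdot 5 \cdot 7 \left(155 - 5 \cdot 7\right)} = \frac{1}{-303 - 3 \cdot 35 \left(155 - 35\right)} = \frac{1}{-303 - 3 \cdot 35 \cdot 120} = \frac{1}{-303 - 12600} = \frac{1}{-12903} = - \frac{1}{12903}$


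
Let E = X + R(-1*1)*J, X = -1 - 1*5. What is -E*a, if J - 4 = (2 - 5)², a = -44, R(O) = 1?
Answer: 308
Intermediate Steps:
X = -6 (X = -1 - 5 = -6)
J = 13 (J = 4 + (2 - 5)² = 4 + (-3)² = 4 + 9 = 13)
E = 7 (E = -6 + 1*13 = -6 + 13 = 7)
-E*a = -7*(-44) = -1*(-308) = 308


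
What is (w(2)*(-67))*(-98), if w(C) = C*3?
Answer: 39396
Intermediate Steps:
w(C) = 3*C
(w(2)*(-67))*(-98) = ((3*2)*(-67))*(-98) = (6*(-67))*(-98) = -402*(-98) = 39396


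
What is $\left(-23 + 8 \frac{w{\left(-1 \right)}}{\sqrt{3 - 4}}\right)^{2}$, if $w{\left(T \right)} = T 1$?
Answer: $465 - 368 i \approx 465.0 - 368.0 i$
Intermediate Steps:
$w{\left(T \right)} = T$
$\left(-23 + 8 \frac{w{\left(-1 \right)}}{\sqrt{3 - 4}}\right)^{2} = \left(-23 + 8 \left(- \frac{1}{\sqrt{3 - 4}}\right)\right)^{2} = \left(-23 + 8 \left(- \frac{1}{\sqrt{-1}}\right)\right)^{2} = \left(-23 + 8 \left(- \frac{1}{i}\right)\right)^{2} = \left(-23 + 8 \left(- \left(-1\right) i\right)\right)^{2} = \left(-23 + 8 i\right)^{2}$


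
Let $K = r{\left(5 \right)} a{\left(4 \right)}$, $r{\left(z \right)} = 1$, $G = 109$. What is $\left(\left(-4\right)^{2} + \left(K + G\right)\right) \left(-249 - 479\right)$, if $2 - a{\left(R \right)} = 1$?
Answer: $-91728$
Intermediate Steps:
$a{\left(R \right)} = 1$ ($a{\left(R \right)} = 2 - 1 = 1$)
$K = 1$ ($K = 1 \cdot 1 = 1$)
$\left(\left(-4\right)^{2} + \left(K + G\right)\right) \left(-249 - 479\right) = \left(\left(-4\right)^{2} + \left(1 + 109\right)\right) \left(-249 - 479\right) = \left(16 + 110\right) \left(-728\right) = 126 \left(-728\right) = -91728$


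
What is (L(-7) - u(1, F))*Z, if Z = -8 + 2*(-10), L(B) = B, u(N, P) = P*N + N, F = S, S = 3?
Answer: 308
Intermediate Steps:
F = 3
u(N, P) = N + N*P (u(N, P) = N*P + N = N + N*P)
Z = -28 (Z = -8 - 20 = -28)
(L(-7) - u(1, F))*Z = (-7 - (1 + 3))*(-28) = (-7 - 4)*(-28) = -11*(-28) = 308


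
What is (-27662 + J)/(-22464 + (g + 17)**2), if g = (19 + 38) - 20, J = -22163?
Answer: 49825/19548 ≈ 2.5489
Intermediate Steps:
g = 37 (g = 57 - 20 = 37)
(-27662 + J)/(-22464 + (g + 17)**2) = (-27662 - 22163)/(-22464 + (37 + 17)**2) = -49825/(-22464 + 54**2) = -49825/(-22464 + 2916) = -49825/(-19548) = -49825*(-1/19548) = 49825/19548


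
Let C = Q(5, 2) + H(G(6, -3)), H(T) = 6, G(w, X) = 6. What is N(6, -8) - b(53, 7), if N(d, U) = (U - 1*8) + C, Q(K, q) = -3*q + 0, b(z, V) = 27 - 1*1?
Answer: -42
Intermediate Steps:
b(z, V) = 26 (b(z, V) = 27 - 1 = 26)
Q(K, q) = -3*q
C = 0 (C = -3*2 + 6 = -6 + 6 = 0)
N(d, U) = -8 + U (N(d, U) = (U - 1*8) + 0 = (U - 8) + 0 = (-8 + U) + 0 = -8 + U)
N(6, -8) - b(53, 7) = (-8 - 8) - 1*26 = -16 - 26 = -42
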